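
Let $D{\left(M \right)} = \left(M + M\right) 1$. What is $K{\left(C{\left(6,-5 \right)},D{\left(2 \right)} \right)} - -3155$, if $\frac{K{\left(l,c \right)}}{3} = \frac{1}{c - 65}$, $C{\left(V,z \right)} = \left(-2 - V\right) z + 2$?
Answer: $\frac{192452}{61} \approx 3154.9$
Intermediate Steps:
$D{\left(M \right)} = 2 M$ ($D{\left(M \right)} = 2 M 1 = 2 M$)
$C{\left(V,z \right)} = 2 + z \left(-2 - V\right)$ ($C{\left(V,z \right)} = z \left(-2 - V\right) + 2 = 2 + z \left(-2 - V\right)$)
$K{\left(l,c \right)} = \frac{3}{-65 + c}$ ($K{\left(l,c \right)} = \frac{3}{c - 65} = \frac{3}{-65 + c}$)
$K{\left(C{\left(6,-5 \right)},D{\left(2 \right)} \right)} - -3155 = \frac{3}{-65 + 2 \cdot 2} - -3155 = \frac{3}{-65 + 4} + 3155 = \frac{3}{-61} + 3155 = 3 \left(- \frac{1}{61}\right) + 3155 = - \frac{3}{61} + 3155 = \frac{192452}{61}$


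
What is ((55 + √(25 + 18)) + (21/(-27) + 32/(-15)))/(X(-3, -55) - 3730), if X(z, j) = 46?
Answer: -586/41445 - √43/3684 ≈ -0.015919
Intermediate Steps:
((55 + √(25 + 18)) + (21/(-27) + 32/(-15)))/(X(-3, -55) - 3730) = ((55 + √(25 + 18)) + (21/(-27) + 32/(-15)))/(46 - 3730) = ((55 + √43) + (21*(-1/27) + 32*(-1/15)))/(-3684) = -((55 + √43) + (-7/9 - 32/15))/3684 = -((55 + √43) - 131/45)/3684 = -(2344/45 + √43)/3684 = -586/41445 - √43/3684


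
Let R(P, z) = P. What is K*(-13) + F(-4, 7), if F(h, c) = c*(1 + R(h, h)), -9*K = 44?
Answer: 383/9 ≈ 42.556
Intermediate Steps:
K = -44/9 (K = -1/9*44 = -44/9 ≈ -4.8889)
F(h, c) = c*(1 + h)
K*(-13) + F(-4, 7) = -44/9*(-13) + 7*(1 - 4) = 572/9 + 7*(-3) = 572/9 - 21 = 383/9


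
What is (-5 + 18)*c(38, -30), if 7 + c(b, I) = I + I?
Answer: -871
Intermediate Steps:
c(b, I) = -7 + 2*I (c(b, I) = -7 + (I + I) = -7 + 2*I)
(-5 + 18)*c(38, -30) = (-5 + 18)*(-7 + 2*(-30)) = 13*(-7 - 60) = 13*(-67) = -871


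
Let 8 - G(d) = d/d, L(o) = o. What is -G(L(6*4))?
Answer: -7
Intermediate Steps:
G(d) = 7 (G(d) = 8 - d/d = 8 - 1*1 = 8 - 1 = 7)
-G(L(6*4)) = -1*7 = -7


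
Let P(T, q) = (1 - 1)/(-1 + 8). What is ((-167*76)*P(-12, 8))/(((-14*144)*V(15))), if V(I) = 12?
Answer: 0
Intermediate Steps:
P(T, q) = 0 (P(T, q) = 0/7 = 0*(1/7) = 0)
((-167*76)*P(-12, 8))/(((-14*144)*V(15))) = (-167*76*0)/((-14*144*12)) = (-12692*0)/((-2016*12)) = 0/(-24192) = 0*(-1/24192) = 0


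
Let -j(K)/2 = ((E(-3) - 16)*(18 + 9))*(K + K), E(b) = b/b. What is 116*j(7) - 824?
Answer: 1314616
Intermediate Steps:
E(b) = 1
j(K) = 1620*K (j(K) = -2*(1 - 16)*(18 + 9)*(K + K) = -2*(-15*27)*2*K = -(-810)*2*K = -(-1620)*K = 1620*K)
116*j(7) - 824 = 116*(1620*7) - 824 = 116*11340 - 824 = 1315440 - 824 = 1314616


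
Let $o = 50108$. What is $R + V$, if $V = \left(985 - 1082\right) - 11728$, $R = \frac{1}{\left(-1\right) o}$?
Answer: $- \frac{592527101}{50108} \approx -11825.0$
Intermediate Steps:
$R = - \frac{1}{50108}$ ($R = \frac{1}{\left(-1\right) 50108} = \frac{1}{-50108} = - \frac{1}{50108} \approx -1.9957 \cdot 10^{-5}$)
$V = -11825$ ($V = -97 - 11728 = -11825$)
$R + V = - \frac{1}{50108} - 11825 = - \frac{592527101}{50108}$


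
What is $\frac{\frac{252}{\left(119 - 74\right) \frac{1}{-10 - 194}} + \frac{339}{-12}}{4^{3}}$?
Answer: $- \frac{23413}{1280} \approx -18.291$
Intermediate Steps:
$\frac{\frac{252}{\left(119 - 74\right) \frac{1}{-10 - 194}} + \frac{339}{-12}}{4^{3}} = \frac{\frac{252}{45 \frac{1}{-204}} + 339 \left(- \frac{1}{12}\right)}{64} = \left(\frac{252}{45 \left(- \frac{1}{204}\right)} - \frac{113}{4}\right) \frac{1}{64} = \left(\frac{252}{- \frac{15}{68}} - \frac{113}{4}\right) \frac{1}{64} = \left(252 \left(- \frac{68}{15}\right) - \frac{113}{4}\right) \frac{1}{64} = \left(- \frac{5712}{5} - \frac{113}{4}\right) \frac{1}{64} = \left(- \frac{23413}{20}\right) \frac{1}{64} = - \frac{23413}{1280}$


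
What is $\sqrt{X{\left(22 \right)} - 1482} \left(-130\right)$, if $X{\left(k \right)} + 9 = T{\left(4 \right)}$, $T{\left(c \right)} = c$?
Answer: $- 130 i \sqrt{1487} \approx - 5013.0 i$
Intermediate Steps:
$X{\left(k \right)} = -5$ ($X{\left(k \right)} = -9 + 4 = -5$)
$\sqrt{X{\left(22 \right)} - 1482} \left(-130\right) = \sqrt{-5 - 1482} \left(-130\right) = \sqrt{-1487} \left(-130\right) = i \sqrt{1487} \left(-130\right) = - 130 i \sqrt{1487}$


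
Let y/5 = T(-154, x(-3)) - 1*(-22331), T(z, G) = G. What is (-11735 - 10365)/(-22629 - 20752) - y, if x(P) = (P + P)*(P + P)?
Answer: -373191695/3337 ≈ -1.1183e+5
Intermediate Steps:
x(P) = 4*P² (x(P) = (2*P)*(2*P) = 4*P²)
y = 111835 (y = 5*(4*(-3)² - 1*(-22331)) = 5*(4*9 + 22331) = 5*(36 + 22331) = 5*22367 = 111835)
(-11735 - 10365)/(-22629 - 20752) - y = (-11735 - 10365)/(-22629 - 20752) - 1*111835 = -22100/(-43381) - 111835 = -22100*(-1/43381) - 111835 = 1700/3337 - 111835 = -373191695/3337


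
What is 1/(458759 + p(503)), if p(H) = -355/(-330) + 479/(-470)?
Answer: 7755/3557676484 ≈ 2.1798e-6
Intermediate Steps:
p(H) = 439/7755 (p(H) = -355*(-1/330) + 479*(-1/470) = 71/66 - 479/470 = 439/7755)
1/(458759 + p(503)) = 1/(458759 + 439/7755) = 1/(3557676484/7755) = 7755/3557676484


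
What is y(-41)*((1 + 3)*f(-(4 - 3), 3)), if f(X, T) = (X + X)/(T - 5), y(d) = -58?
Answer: -232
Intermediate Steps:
f(X, T) = 2*X/(-5 + T) (f(X, T) = (2*X)/(-5 + T) = 2*X/(-5 + T))
y(-41)*((1 + 3)*f(-(4 - 3), 3)) = -58*(1 + 3)*2*(-(4 - 3))/(-5 + 3) = -232*2*(-1*1)/(-2) = -232*2*(-1)*(-½) = -232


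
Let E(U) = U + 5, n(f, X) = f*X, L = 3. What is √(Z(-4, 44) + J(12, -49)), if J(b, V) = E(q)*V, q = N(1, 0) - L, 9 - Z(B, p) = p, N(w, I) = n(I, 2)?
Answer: I*√133 ≈ 11.533*I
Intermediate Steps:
n(f, X) = X*f
N(w, I) = 2*I
Z(B, p) = 9 - p
q = -3 (q = 2*0 - 1*3 = 0 - 3 = -3)
E(U) = 5 + U
J(b, V) = 2*V (J(b, V) = (5 - 3)*V = 2*V)
√(Z(-4, 44) + J(12, -49)) = √((9 - 1*44) + 2*(-49)) = √((9 - 44) - 98) = √(-35 - 98) = √(-133) = I*√133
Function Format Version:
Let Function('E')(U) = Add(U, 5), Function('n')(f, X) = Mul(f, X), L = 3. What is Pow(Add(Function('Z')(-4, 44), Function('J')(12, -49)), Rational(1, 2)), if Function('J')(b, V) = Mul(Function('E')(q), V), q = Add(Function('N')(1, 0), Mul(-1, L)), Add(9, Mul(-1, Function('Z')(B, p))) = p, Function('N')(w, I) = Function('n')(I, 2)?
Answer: Mul(I, Pow(133, Rational(1, 2))) ≈ Mul(11.533, I)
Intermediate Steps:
Function('n')(f, X) = Mul(X, f)
Function('N')(w, I) = Mul(2, I)
Function('Z')(B, p) = Add(9, Mul(-1, p))
q = -3 (q = Add(Mul(2, 0), Mul(-1, 3)) = Add(0, -3) = -3)
Function('E')(U) = Add(5, U)
Function('J')(b, V) = Mul(2, V) (Function('J')(b, V) = Mul(Add(5, -3), V) = Mul(2, V))
Pow(Add(Function('Z')(-4, 44), Function('J')(12, -49)), Rational(1, 2)) = Pow(Add(Add(9, Mul(-1, 44)), Mul(2, -49)), Rational(1, 2)) = Pow(Add(Add(9, -44), -98), Rational(1, 2)) = Pow(Add(-35, -98), Rational(1, 2)) = Pow(-133, Rational(1, 2)) = Mul(I, Pow(133, Rational(1, 2)))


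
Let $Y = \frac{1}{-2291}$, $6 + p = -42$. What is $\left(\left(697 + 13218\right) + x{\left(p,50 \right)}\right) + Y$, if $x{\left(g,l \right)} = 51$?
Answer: $\frac{31996105}{2291} \approx 13966.0$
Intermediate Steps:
$p = -48$ ($p = -6 - 42 = -48$)
$Y = - \frac{1}{2291} \approx -0.00043649$
$\left(\left(697 + 13218\right) + x{\left(p,50 \right)}\right) + Y = \left(\left(697 + 13218\right) + 51\right) - \frac{1}{2291} = \left(13915 + 51\right) - \frac{1}{2291} = 13966 - \frac{1}{2291} = \frac{31996105}{2291}$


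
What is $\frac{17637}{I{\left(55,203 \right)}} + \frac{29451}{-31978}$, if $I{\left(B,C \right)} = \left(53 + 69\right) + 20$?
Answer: $\frac{139953486}{1135219} \approx 123.28$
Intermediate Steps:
$I{\left(B,C \right)} = 142$ ($I{\left(B,C \right)} = 122 + 20 = 142$)
$\frac{17637}{I{\left(55,203 \right)}} + \frac{29451}{-31978} = \frac{17637}{142} + \frac{29451}{-31978} = 17637 \cdot \frac{1}{142} + 29451 \left(- \frac{1}{31978}\right) = \frac{17637}{142} - \frac{29451}{31978} = \frac{139953486}{1135219}$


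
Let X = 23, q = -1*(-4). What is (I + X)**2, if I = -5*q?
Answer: 9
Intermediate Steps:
q = 4
I = -20 (I = -5*4 = -20)
(I + X)**2 = (-20 + 23)**2 = 3**2 = 9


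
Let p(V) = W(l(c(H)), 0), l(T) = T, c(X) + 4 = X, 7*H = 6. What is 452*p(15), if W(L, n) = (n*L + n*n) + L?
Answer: -9944/7 ≈ -1420.6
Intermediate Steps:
H = 6/7 (H = (1/7)*6 = 6/7 ≈ 0.85714)
c(X) = -4 + X
W(L, n) = L + n**2 + L*n (W(L, n) = (L*n + n**2) + L = (n**2 + L*n) + L = L + n**2 + L*n)
p(V) = -22/7 (p(V) = (-4 + 6/7) + 0**2 + (-4 + 6/7)*0 = -22/7 + 0 - 22/7*0 = -22/7 + 0 + 0 = -22/7)
452*p(15) = 452*(-22/7) = -9944/7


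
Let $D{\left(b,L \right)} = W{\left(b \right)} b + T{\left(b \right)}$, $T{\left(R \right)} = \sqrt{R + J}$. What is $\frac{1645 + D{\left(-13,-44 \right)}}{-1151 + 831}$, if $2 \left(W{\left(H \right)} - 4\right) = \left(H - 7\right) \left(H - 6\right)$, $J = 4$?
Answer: $\frac{877}{320} - \frac{3 i}{320} \approx 2.7406 - 0.009375 i$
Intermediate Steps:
$T{\left(R \right)} = \sqrt{4 + R}$ ($T{\left(R \right)} = \sqrt{R + 4} = \sqrt{4 + R}$)
$W{\left(H \right)} = 4 + \frac{\left(-7 + H\right) \left(-6 + H\right)}{2}$ ($W{\left(H \right)} = 4 + \frac{\left(H - 7\right) \left(H - 6\right)}{2} = 4 + \frac{\left(-7 + H\right) \left(-6 + H\right)}{2}$)
$D{\left(b,L \right)} = \sqrt{4 + b} + b \left(25 + \frac{b^{2}}{2} - \frac{13 b}{2}\right)$ ($D{\left(b,L \right)} = \left(25 + \frac{b^{2}}{2} - \frac{13 b}{2}\right) b + \sqrt{4 + b} = b \left(25 + \frac{b^{2}}{2} - \frac{13 b}{2}\right) + \sqrt{4 + b} = \sqrt{4 + b} + b \left(25 + \frac{b^{2}}{2} - \frac{13 b}{2}\right)$)
$\frac{1645 + D{\left(-13,-44 \right)}}{-1151 + 831} = \frac{1645 + \left(\sqrt{4 - 13} + \frac{1}{2} \left(-13\right) \left(50 + \left(-13\right)^{2} - -169\right)\right)}{-1151 + 831} = \frac{1645 + \left(\sqrt{-9} + \frac{1}{2} \left(-13\right) \left(50 + 169 + 169\right)\right)}{-320} = \left(1645 + \left(3 i + \frac{1}{2} \left(-13\right) 388\right)\right) \left(- \frac{1}{320}\right) = \left(1645 - \left(2522 - 3 i\right)\right) \left(- \frac{1}{320}\right) = \left(-877 + 3 i\right) \left(- \frac{1}{320}\right) = \frac{877}{320} - \frac{3 i}{320}$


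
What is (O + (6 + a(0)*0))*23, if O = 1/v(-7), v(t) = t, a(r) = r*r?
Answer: 943/7 ≈ 134.71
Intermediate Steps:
a(r) = r**2
O = -1/7 (O = 1/(-7) = -1/7 ≈ -0.14286)
(O + (6 + a(0)*0))*23 = (-1/7 + (6 + 0**2*0))*23 = (-1/7 + (6 + 0*0))*23 = (-1/7 + (6 + 0))*23 = (-1/7 + 6)*23 = (41/7)*23 = 943/7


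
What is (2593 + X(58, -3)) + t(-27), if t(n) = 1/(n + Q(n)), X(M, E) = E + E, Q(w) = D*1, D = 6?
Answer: 54326/21 ≈ 2587.0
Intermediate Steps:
Q(w) = 6 (Q(w) = 6*1 = 6)
X(M, E) = 2*E
t(n) = 1/(6 + n) (t(n) = 1/(n + 6) = 1/(6 + n))
(2593 + X(58, -3)) + t(-27) = (2593 + 2*(-3)) + 1/(6 - 27) = (2593 - 6) + 1/(-21) = 2587 - 1/21 = 54326/21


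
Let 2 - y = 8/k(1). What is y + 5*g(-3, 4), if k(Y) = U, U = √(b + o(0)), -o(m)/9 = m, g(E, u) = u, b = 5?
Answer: 22 - 8*√5/5 ≈ 18.422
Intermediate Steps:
o(m) = -9*m
U = √5 (U = √(5 - 9*0) = √(5 + 0) = √5 ≈ 2.2361)
k(Y) = √5
y = 2 - 8*√5/5 (y = 2 - 8/(√5) = 2 - 8*√5/5 ≈ -1.5777)
y + 5*g(-3, 4) = (2 - 8*√5/5) + 5*4 = (2 - 8*√5/5) + 20 = 22 - 8*√5/5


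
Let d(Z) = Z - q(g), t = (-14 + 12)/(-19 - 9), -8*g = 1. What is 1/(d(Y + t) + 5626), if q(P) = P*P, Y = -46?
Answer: 448/2499865 ≈ 0.00017921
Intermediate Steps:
g = -⅛ (g = -⅛*1 = -⅛ ≈ -0.12500)
q(P) = P²
t = 1/14 (t = -2/(-28) = -2*(-1/28) = 1/14 ≈ 0.071429)
d(Z) = -1/64 + Z (d(Z) = Z - (-⅛)² = Z - 1*1/64 = Z - 1/64 = -1/64 + Z)
1/(d(Y + t) + 5626) = 1/((-1/64 + (-46 + 1/14)) + 5626) = 1/((-1/64 - 643/14) + 5626) = 1/(-20583/448 + 5626) = 1/(2499865/448) = 448/2499865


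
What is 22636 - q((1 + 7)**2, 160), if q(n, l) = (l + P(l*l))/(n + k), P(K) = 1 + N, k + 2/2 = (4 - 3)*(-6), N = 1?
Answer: 430030/19 ≈ 22633.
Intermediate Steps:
k = -7 (k = -1 + (4 - 3)*(-6) = -1 + 1*(-6) = -1 - 6 = -7)
P(K) = 2 (P(K) = 1 + 1 = 2)
q(n, l) = (2 + l)/(-7 + n) (q(n, l) = (l + 2)/(n - 7) = (2 + l)/(-7 + n))
22636 - q((1 + 7)**2, 160) = 22636 - (2 + 160)/(-7 + (1 + 7)**2) = 22636 - 162/(-7 + 8**2) = 22636 - 162/(-7 + 64) = 22636 - 162/57 = 22636 - 1*54/19 = 22636 - 54/19 = 430030/19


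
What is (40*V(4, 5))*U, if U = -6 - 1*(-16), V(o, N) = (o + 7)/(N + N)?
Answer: 440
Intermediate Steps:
V(o, N) = (7 + o)/(2*N) (V(o, N) = (7 + o)/((2*N)) = (7 + o)*(1/(2*N)) = (7 + o)/(2*N))
U = 10 (U = -6 + 16 = 10)
(40*V(4, 5))*U = (40*((½)*(7 + 4)/5))*10 = (40*((½)*(⅕)*11))*10 = (40*(11/10))*10 = 44*10 = 440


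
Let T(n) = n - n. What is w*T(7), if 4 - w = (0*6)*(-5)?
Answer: 0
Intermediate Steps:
T(n) = 0
w = 4 (w = 4 - 0*6*(-5) = 4 - 0*(-5) = 4 - 1*0 = 4 + 0 = 4)
w*T(7) = 4*0 = 0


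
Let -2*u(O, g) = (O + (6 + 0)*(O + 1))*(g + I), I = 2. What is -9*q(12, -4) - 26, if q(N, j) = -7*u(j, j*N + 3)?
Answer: -29825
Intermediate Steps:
u(O, g) = -(2 + g)*(6 + 7*O)/2 (u(O, g) = -(O + (6 + 0)*(O + 1))*(g + 2)/2 = -(O + 6*(1 + O))*(2 + g)/2 = -(O + (6 + 6*O))*(2 + g)/2 = -(6 + 7*O)*(2 + g)/2 = -(2 + g)*(6 + 7*O)/2)
q(N, j) = 105 + 49*j + 21*N*j + 49*j*(3 + N*j)/2 (q(N, j) = -7*(-6 - 7*j - 3*(j*N + 3) - 7*j*(j*N + 3)/2) = -7*(-6 - 7*j - 3*(N*j + 3) - 7*j*(N*j + 3)/2) = -7*(-6 - 7*j - 3*(3 + N*j) - 7*j*(3 + N*j)/2) = -7*(-6 - 7*j + (-9 - 3*N*j) - 7*j*(3 + N*j)/2) = -7*(-15 - 7*j - 3*N*j - 7*j*(3 + N*j)/2) = 105 + 49*j + 21*N*j + 49*j*(3 + N*j)/2)
-9*q(12, -4) - 26 = -9*(105 + (245/2)*(-4) + 21*12*(-4) + (49/2)*12*(-4)²) - 26 = -9*(105 - 490 - 1008 + (49/2)*12*16) - 26 = -9*(105 - 490 - 1008 + 4704) - 26 = -9*3311 - 26 = -29799 - 26 = -29825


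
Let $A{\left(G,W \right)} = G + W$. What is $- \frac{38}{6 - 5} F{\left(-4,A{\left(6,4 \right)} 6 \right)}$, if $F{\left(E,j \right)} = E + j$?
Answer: $-2128$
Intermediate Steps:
$- \frac{38}{6 - 5} F{\left(-4,A{\left(6,4 \right)} 6 \right)} = - \frac{38}{6 - 5} \left(-4 + \left(6 + 4\right) 6\right) = - \frac{38}{1} \left(-4 + 10 \cdot 6\right) = \left(-38\right) 1 \left(-4 + 60\right) = \left(-38\right) 56 = -2128$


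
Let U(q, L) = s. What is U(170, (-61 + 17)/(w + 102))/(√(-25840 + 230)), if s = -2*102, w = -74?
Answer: 102*I*√25610/12805 ≈ 1.2748*I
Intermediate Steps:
s = -204
U(q, L) = -204
U(170, (-61 + 17)/(w + 102))/(√(-25840 + 230)) = -204/√(-25840 + 230) = -204*(-I*√25610/25610) = -(-102)*I*√25610/12805 = 102*I*√25610/12805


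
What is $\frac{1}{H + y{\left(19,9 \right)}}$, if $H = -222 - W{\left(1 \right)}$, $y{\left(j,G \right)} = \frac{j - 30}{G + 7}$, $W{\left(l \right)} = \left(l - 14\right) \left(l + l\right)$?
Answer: $- \frac{16}{3147} \approx -0.0050842$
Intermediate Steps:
$W{\left(l \right)} = 2 l \left(-14 + l\right)$ ($W{\left(l \right)} = \left(-14 + l\right) 2 l = 2 l \left(-14 + l\right)$)
$y{\left(j,G \right)} = \frac{-30 + j}{7 + G}$
$H = -196$ ($H = -222 - 2 \cdot 1 \left(-14 + 1\right) = -222 - 2 \cdot 1 \left(-13\right) = -222 - -26 = -222 + 26 = -196$)
$\frac{1}{H + y{\left(19,9 \right)}} = \frac{1}{-196 + \frac{-30 + 19}{7 + 9}} = \frac{1}{-196 + \frac{1}{16} \left(-11\right)} = \frac{1}{-196 - \frac{11}{16}} = \frac{1}{- \frac{3147}{16}} = - \frac{16}{3147}$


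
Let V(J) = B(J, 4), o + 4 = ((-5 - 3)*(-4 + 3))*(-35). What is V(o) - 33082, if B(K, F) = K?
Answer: -33366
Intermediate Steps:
o = -284 (o = -4 + ((-5 - 3)*(-4 + 3))*(-35) = -4 - 8*(-1)*(-35) = -4 + 8*(-35) = -4 - 280 = -284)
V(J) = J
V(o) - 33082 = -284 - 33082 = -33366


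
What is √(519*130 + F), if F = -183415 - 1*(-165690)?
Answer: √49745 ≈ 223.04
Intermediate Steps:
F = -17725 (F = -183415 + 165690 = -17725)
√(519*130 + F) = √(519*130 - 17725) = √(67470 - 17725) = √49745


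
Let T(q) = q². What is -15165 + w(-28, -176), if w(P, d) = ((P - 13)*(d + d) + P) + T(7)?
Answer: -712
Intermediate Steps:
w(P, d) = 49 + P + 2*d*(-13 + P) (w(P, d) = ((P - 13)*(d + d) + P) + 7² = ((-13 + P)*(2*d) + P) + 49 = (2*d*(-13 + P) + P) + 49 = (P + 2*d*(-13 + P)) + 49 = 49 + P + 2*d*(-13 + P))
-15165 + w(-28, -176) = -15165 + (49 - 28 - 26*(-176) + 2*(-28)*(-176)) = -15165 + (49 - 28 + 4576 + 9856) = -15165 + 14453 = -712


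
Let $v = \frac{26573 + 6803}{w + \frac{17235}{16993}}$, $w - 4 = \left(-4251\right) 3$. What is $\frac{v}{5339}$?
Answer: $- \frac{40511312}{82612071497} \approx -0.00049038$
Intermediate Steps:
$w = -12749$ ($w = 4 - 12753 = -12749$)
$v = - \frac{40511312}{15473323}$ ($v = \frac{26573 + 6803}{-12749 + \frac{17235}{16993}} = \frac{33376}{-12749 + 17235 \cdot \frac{1}{16993}} = \frac{33376}{-12749 + \frac{17235}{16993}} = \frac{33376}{- \frac{216626522}{16993}} = 33376 \left(- \frac{16993}{216626522}\right) = - \frac{40511312}{15473323} \approx -2.6181$)
$\frac{v}{5339} = - \frac{40511312}{15473323 \cdot 5339} = \left(- \frac{40511312}{15473323}\right) \frac{1}{5339} = - \frac{40511312}{82612071497}$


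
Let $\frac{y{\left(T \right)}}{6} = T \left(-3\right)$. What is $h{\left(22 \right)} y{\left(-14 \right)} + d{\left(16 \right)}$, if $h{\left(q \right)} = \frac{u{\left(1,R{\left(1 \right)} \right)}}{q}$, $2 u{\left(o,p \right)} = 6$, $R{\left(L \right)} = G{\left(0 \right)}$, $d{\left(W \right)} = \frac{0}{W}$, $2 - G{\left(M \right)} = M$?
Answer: $\frac{378}{11} \approx 34.364$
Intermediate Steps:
$G{\left(M \right)} = 2 - M$
$d{\left(W \right)} = 0$
$R{\left(L \right)} = 2$ ($R{\left(L \right)} = 2 - 0 = 2 + 0 = 2$)
$u{\left(o,p \right)} = 3$ ($u{\left(o,p \right)} = \frac{1}{2} \cdot 6 = 3$)
$y{\left(T \right)} = - 18 T$ ($y{\left(T \right)} = 6 T \left(-3\right) = 6 \left(- 3 T\right) = - 18 T$)
$h{\left(q \right)} = \frac{3}{q}$
$h{\left(22 \right)} y{\left(-14 \right)} + d{\left(16 \right)} = \frac{3}{22} \left(\left(-18\right) \left(-14\right)\right) + 0 = 3 \cdot \frac{1}{22} \cdot 252 + 0 = \frac{3}{22} \cdot 252 + 0 = \frac{378}{11} + 0 = \frac{378}{11}$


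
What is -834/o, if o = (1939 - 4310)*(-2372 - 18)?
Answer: -417/2833345 ≈ -0.00014718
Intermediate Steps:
o = 5666690 (o = -2371*(-2390) = 5666690)
-834/o = -834/5666690 = -834*1/5666690 = -417/2833345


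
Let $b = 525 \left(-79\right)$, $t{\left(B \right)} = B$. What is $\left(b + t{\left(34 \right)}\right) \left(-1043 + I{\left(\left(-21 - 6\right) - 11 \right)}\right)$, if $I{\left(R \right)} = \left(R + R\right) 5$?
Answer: $58970543$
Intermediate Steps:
$b = -41475$
$I{\left(R \right)} = 10 R$ ($I{\left(R \right)} = 2 R 5 = 10 R$)
$\left(b + t{\left(34 \right)}\right) \left(-1043 + I{\left(\left(-21 - 6\right) - 11 \right)}\right) = \left(-41475 + 34\right) \left(-1043 + 10 \left(\left(-21 - 6\right) - 11\right)\right) = - 41441 \left(-1043 + 10 \left(-27 - 11\right)\right) = - 41441 \left(-1043 + 10 \left(-38\right)\right) = - 41441 \left(-1043 - 380\right) = \left(-41441\right) \left(-1423\right) = 58970543$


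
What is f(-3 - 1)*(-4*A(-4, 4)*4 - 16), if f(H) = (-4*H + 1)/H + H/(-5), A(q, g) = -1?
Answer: 0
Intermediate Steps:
f(H) = -H/5 + (1 - 4*H)/H (f(H) = (1 - 4*H)/H + H*(-⅕) = (1 - 4*H)/H - H/5 = -H/5 + (1 - 4*H)/H)
f(-3 - 1)*(-4*A(-4, 4)*4 - 16) = (-4 + 1/(-3 - 1) - (-3 - 1)/5)*(-4*(-1)*4 - 16) = (-4 + 1/(-4) - ⅕*(-4))*(4*4 - 16) = (-4 - ¼ + ⅘)*(16 - 16) = -69/20*0 = 0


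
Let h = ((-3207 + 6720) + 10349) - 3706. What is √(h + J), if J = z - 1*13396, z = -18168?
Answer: 4*I*√1338 ≈ 146.31*I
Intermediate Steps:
J = -31564 (J = -18168 - 1*13396 = -18168 - 13396 = -31564)
h = 10156 (h = (3513 + 10349) - 3706 = 13862 - 3706 = 10156)
√(h + J) = √(10156 - 31564) = √(-21408) = 4*I*√1338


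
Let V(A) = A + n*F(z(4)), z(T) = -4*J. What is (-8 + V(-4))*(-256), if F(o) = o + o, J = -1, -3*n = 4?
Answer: 17408/3 ≈ 5802.7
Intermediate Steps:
n = -4/3 (n = -⅓*4 = -4/3 ≈ -1.3333)
z(T) = 4 (z(T) = -4*(-1) = 4)
F(o) = 2*o
V(A) = -32/3 + A (V(A) = A - 8*4/3 = A - 4/3*8 = A - 32/3 = -32/3 + A)
(-8 + V(-4))*(-256) = (-8 + (-32/3 - 4))*(-256) = (-8 - 44/3)*(-256) = -68/3*(-256) = 17408/3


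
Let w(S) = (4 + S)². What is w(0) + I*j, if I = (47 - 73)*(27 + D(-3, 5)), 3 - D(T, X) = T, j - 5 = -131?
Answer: 108124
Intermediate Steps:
j = -126 (j = 5 - 131 = -126)
D(T, X) = 3 - T
I = -858 (I = (47 - 73)*(27 + (3 - 1*(-3))) = -26*(27 + (3 + 3)) = -26*(27 + 6) = -26*33 = -858)
w(0) + I*j = (4 + 0)² - 858*(-126) = 4² + 108108 = 16 + 108108 = 108124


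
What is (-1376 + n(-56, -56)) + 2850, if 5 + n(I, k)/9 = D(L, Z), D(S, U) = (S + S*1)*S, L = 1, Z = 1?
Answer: 1447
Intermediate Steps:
D(S, U) = 2*S**2 (D(S, U) = (S + S)*S = (2*S)*S = 2*S**2)
n(I, k) = -27 (n(I, k) = -45 + 9*(2*1**2) = -45 + 9*(2*1) = -45 + 9*2 = -45 + 18 = -27)
(-1376 + n(-56, -56)) + 2850 = (-1376 - 27) + 2850 = -1403 + 2850 = 1447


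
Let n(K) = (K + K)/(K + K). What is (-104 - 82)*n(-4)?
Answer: -186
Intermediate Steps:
n(K) = 1 (n(K) = (2*K)/((2*K)) = (2*K)*(1/(2*K)) = 1)
(-104 - 82)*n(-4) = (-104 - 82)*1 = -186*1 = -186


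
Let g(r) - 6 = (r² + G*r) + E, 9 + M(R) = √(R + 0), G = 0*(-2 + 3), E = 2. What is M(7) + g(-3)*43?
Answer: 722 + √7 ≈ 724.65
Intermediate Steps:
G = 0 (G = 0*1 = 0)
M(R) = -9 + √R (M(R) = -9 + √(R + 0) = -9 + √R)
g(r) = 8 + r² (g(r) = 6 + ((r² + 0*r) + 2) = 6 + ((r² + 0) + 2) = 6 + (r² + 2) = 6 + (2 + r²) = 8 + r²)
M(7) + g(-3)*43 = (-9 + √7) + (8 + (-3)²)*43 = (-9 + √7) + (8 + 9)*43 = (-9 + √7) + 17*43 = (-9 + √7) + 731 = 722 + √7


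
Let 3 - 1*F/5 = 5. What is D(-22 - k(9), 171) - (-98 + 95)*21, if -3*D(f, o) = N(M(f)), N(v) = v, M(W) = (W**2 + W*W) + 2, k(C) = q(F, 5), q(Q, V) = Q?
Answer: -101/3 ≈ -33.667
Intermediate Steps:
F = -10 (F = 15 - 5*5 = 15 - 25 = -10)
k(C) = -10
M(W) = 2 + 2*W**2 (M(W) = (W**2 + W**2) + 2 = 2*W**2 + 2 = 2 + 2*W**2)
D(f, o) = -2/3 - 2*f**2/3 (D(f, o) = -(2 + 2*f**2)/3 = -2/3 - 2*f**2/3)
D(-22 - k(9), 171) - (-98 + 95)*21 = (-2/3 - 2*(-22 - 1*(-10))**2/3) - (-98 + 95)*21 = (-2/3 - 2*(-22 + 10)**2/3) - (-3)*21 = (-2/3 - 2/3*(-12)**2) - 1*(-63) = (-2/3 - 2/3*144) + 63 = (-2/3 - 96) + 63 = -290/3 + 63 = -101/3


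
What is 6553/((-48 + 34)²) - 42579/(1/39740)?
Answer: -331649527607/196 ≈ -1.6921e+9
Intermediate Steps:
6553/((-48 + 34)²) - 42579/(1/39740) = 6553/((-14)²) - 42579/1/39740 = 6553/196 - 42579*39740 = 6553*(1/196) - 1692089460 = 6553/196 - 1692089460 = -331649527607/196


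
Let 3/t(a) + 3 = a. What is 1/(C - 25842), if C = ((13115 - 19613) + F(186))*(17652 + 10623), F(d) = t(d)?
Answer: -61/11209136037 ≈ -5.4420e-9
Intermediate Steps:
t(a) = 3/(-3 + a)
F(d) = 3/(-3 + d)
C = -11207559675/61 (C = ((13115 - 19613) + 3/(-3 + 186))*(17652 + 10623) = (-6498 + 3/183)*28275 = (-6498 + 3*(1/183))*28275 = (-6498 + 1/61)*28275 = -396377/61*28275 = -11207559675/61 ≈ -1.8373e+8)
1/(C - 25842) = 1/(-11207559675/61 - 25842) = 1/(-11209136037/61) = -61/11209136037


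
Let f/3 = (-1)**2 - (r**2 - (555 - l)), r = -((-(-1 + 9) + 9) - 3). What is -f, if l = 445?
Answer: -321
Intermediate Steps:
r = 2 (r = -((-1*8 + 9) - 3) = -((-8 + 9) - 3) = -(1 - 3) = -1*(-2) = 2)
f = 321 (f = 3*((-1)**2 - (2**2 - (555 - 1*445))) = 3*(1 - (4 - (555 - 445))) = 3*(1 - (4 - 1*110)) = 3*(1 - (4 - 110)) = 3*(1 - 1*(-106)) = 3*(1 + 106) = 3*107 = 321)
-f = -1*321 = -321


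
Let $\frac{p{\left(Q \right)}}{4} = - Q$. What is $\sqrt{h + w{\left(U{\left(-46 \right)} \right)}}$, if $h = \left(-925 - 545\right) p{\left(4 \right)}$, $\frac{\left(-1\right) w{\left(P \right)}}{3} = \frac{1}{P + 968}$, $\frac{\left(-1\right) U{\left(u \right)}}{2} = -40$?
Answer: $\frac{3 \sqrt{717558526}}{524} \approx 153.36$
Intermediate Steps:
$U{\left(u \right)} = 80$ ($U{\left(u \right)} = \left(-2\right) \left(-40\right) = 80$)
$p{\left(Q \right)} = - 4 Q$ ($p{\left(Q \right)} = 4 \left(- Q\right) = - 4 Q$)
$w{\left(P \right)} = - \frac{3}{968 + P}$ ($w{\left(P \right)} = - \frac{3}{P + 968} = - \frac{3}{968 + P}$)
$h = 23520$ ($h = \left(-925 - 545\right) \left(\left(-4\right) 4\right) = \left(-1470\right) \left(-16\right) = 23520$)
$\sqrt{h + w{\left(U{\left(-46 \right)} \right)}} = \sqrt{23520 - \frac{3}{968 + 80}} = \sqrt{23520 - \frac{3}{1048}} = \sqrt{\frac{24648957}{1048}} = \frac{3 \sqrt{717558526}}{524}$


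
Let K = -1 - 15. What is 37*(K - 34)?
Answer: -1850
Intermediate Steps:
K = -16
37*(K - 34) = 37*(-16 - 34) = 37*(-50) = -1850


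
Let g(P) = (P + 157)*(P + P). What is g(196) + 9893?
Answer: 148269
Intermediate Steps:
g(P) = 2*P*(157 + P) (g(P) = (157 + P)*(2*P) = 2*P*(157 + P))
g(196) + 9893 = 2*196*(157 + 196) + 9893 = 2*196*353 + 9893 = 138376 + 9893 = 148269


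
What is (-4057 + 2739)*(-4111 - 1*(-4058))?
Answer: 69854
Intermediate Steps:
(-4057 + 2739)*(-4111 - 1*(-4058)) = -1318*(-4111 + 4058) = -1318*(-53) = 69854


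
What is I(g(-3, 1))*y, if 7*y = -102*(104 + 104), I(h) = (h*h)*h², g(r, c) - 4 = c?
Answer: -13260000/7 ≈ -1.8943e+6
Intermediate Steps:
g(r, c) = 4 + c
I(h) = h⁴ (I(h) = h²*h² = h⁴)
y = -21216/7 (y = (-102*(104 + 104))/7 = (-102*208)/7 = (⅐)*(-21216) = -21216/7 ≈ -3030.9)
I(g(-3, 1))*y = (4 + 1)⁴*(-21216/7) = 5⁴*(-21216/7) = 625*(-21216/7) = -13260000/7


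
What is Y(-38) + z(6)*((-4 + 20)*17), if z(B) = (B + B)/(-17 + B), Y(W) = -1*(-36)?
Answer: -2868/11 ≈ -260.73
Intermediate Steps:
Y(W) = 36
z(B) = 2*B/(-17 + B) (z(B) = (2*B)/(-17 + B) = 2*B/(-17 + B))
Y(-38) + z(6)*((-4 + 20)*17) = 36 + (2*6/(-17 + 6))*((-4 + 20)*17) = 36 + (2*6/(-11))*(16*17) = 36 + (2*6*(-1/11))*272 = 36 - 12/11*272 = 36 - 3264/11 = -2868/11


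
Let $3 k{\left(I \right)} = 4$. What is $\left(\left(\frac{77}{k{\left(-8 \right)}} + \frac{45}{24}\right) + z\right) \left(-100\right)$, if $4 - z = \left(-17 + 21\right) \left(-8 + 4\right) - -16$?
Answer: $- \frac{12725}{2} \approx -6362.5$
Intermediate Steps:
$k{\left(I \right)} = \frac{4}{3}$ ($k{\left(I \right)} = \frac{1}{3} \cdot 4 = \frac{4}{3}$)
$z = 4$ ($z = 4 - \left(\left(-17 + 21\right) \left(-8 + 4\right) - -16\right) = 4 - \left(4 \left(-4\right) + 16\right) = 4 - \left(-16 + 16\right) = 4 - 0 = 4 + 0 = 4$)
$\left(\left(\frac{77}{k{\left(-8 \right)}} + \frac{45}{24}\right) + z\right) \left(-100\right) = \left(\left(\frac{77}{\frac{4}{3}} + \frac{45}{24}\right) + 4\right) \left(-100\right) = \left(\left(77 \cdot \frac{3}{4} + 45 \cdot \frac{1}{24}\right) + 4\right) \left(-100\right) = \left(\left(\frac{231}{4} + \frac{15}{8}\right) + 4\right) \left(-100\right) = \left(\frac{477}{8} + 4\right) \left(-100\right) = \frac{509}{8} \left(-100\right) = - \frac{12725}{2}$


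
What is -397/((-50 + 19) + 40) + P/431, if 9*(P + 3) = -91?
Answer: -19025/431 ≈ -44.142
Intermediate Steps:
P = -118/9 (P = -3 + (⅑)*(-91) = -3 - 91/9 = -118/9 ≈ -13.111)
-397/((-50 + 19) + 40) + P/431 = -397/((-50 + 19) + 40) - 118/9/431 = -397/(-31 + 40) - 118/9*1/431 = -397/9 - 118/3879 = -19025/431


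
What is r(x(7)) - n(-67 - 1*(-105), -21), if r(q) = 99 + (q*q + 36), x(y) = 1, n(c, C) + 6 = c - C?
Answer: 83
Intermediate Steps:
n(c, C) = -6 + c - C (n(c, C) = -6 + (c - C) = -6 + c - C)
r(q) = 135 + q**2 (r(q) = 99 + (q**2 + 36) = 99 + (36 + q**2) = 135 + q**2)
r(x(7)) - n(-67 - 1*(-105), -21) = (135 + 1**2) - (-6 + (-67 - 1*(-105)) - 1*(-21)) = (135 + 1) - (-6 + (-67 + 105) + 21) = 136 - (-6 + 38 + 21) = 136 - 1*53 = 136 - 53 = 83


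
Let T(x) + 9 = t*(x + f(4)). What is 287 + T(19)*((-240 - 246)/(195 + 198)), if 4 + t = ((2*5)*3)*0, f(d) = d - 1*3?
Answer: 52015/131 ≈ 397.06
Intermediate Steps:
f(d) = -3 + d (f(d) = d - 3 = -3 + d)
t = -4 (t = -4 + ((2*5)*3)*0 = -4 + (10*3)*0 = -4 + 30*0 = -4 + 0 = -4)
T(x) = -13 - 4*x (T(x) = -9 - 4*(x + (-3 + 4)) = -9 - 4*(x + 1) = -9 - 4*(1 + x) = -9 + (-4 - 4*x) = -13 - 4*x)
287 + T(19)*((-240 - 246)/(195 + 198)) = 287 + (-13 - 4*19)*((-240 - 246)/(195 + 198)) = 287 + (-13 - 76)*(-486/393) = 287 - (-43254)/393 = 287 - 89*(-162/131) = 287 + 14418/131 = 52015/131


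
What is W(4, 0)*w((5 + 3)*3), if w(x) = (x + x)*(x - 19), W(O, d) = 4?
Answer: 960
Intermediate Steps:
w(x) = 2*x*(-19 + x) (w(x) = (2*x)*(-19 + x) = 2*x*(-19 + x))
W(4, 0)*w((5 + 3)*3) = 4*(2*((5 + 3)*3)*(-19 + (5 + 3)*3)) = 4*(2*(8*3)*(-19 + 8*3)) = 4*(2*24*(-19 + 24)) = 4*(2*24*5) = 4*240 = 960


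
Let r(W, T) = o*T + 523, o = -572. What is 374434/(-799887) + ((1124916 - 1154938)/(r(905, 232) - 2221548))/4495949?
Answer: -3962352503940864800/8464600641310348227 ≈ -0.46811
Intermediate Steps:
r(W, T) = 523 - 572*T (r(W, T) = -572*T + 523 = 523 - 572*T)
374434/(-799887) + ((1124916 - 1154938)/(r(905, 232) - 2221548))/4495949 = 374434/(-799887) + ((1124916 - 1154938)/((523 - 572*232) - 2221548))/4495949 = 374434*(-1/799887) - 30022/((523 - 132704) - 2221548)*(1/4495949) = -374434/799887 - 30022/(-132181 - 2221548)*(1/4495949) = -374434/799887 - 30022/(-2353729)*(1/4495949) = -374434/799887 - 30022*(-1/2353729)*(1/4495949) = -374434/799887 + (30022/2353729)*(1/4495949) = -374434/799887 + 30022/10582245543821 = -3962352503940864800/8464600641310348227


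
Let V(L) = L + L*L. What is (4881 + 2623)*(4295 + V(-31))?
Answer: 39208400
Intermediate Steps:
V(L) = L + L**2
(4881 + 2623)*(4295 + V(-31)) = (4881 + 2623)*(4295 - 31*(1 - 31)) = 7504*(4295 - 31*(-30)) = 7504*(4295 + 930) = 7504*5225 = 39208400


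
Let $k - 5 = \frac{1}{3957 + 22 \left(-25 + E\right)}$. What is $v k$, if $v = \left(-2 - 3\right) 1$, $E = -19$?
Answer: $- \frac{74730}{2989} \approx -25.002$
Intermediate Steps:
$k = \frac{14946}{2989}$ ($k = 5 + \frac{1}{3957 + 22 \left(-25 - 19\right)} = 5 + \frac{1}{3957 + 22 \left(-44\right)} = 5 + \frac{1}{3957 - 968} = 5 + \frac{1}{2989} = \frac{14946}{2989} \approx 5.0003$)
$v = -5$ ($v = \left(-5\right) 1 = -5$)
$v k = \left(-5\right) \frac{14946}{2989} = - \frac{74730}{2989}$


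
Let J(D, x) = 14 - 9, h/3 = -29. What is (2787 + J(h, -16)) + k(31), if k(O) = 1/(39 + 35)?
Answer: 206609/74 ≈ 2792.0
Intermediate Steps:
h = -87 (h = 3*(-29) = -87)
J(D, x) = 5
k(O) = 1/74
(2787 + J(h, -16)) + k(31) = (2787 + 5) + 1/74 = 2792 + 1/74 = 206609/74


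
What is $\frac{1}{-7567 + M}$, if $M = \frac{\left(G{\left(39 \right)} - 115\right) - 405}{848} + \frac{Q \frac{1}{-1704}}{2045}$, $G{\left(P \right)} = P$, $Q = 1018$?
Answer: $- \frac{369376080}{2795278421653} \approx -0.00013214$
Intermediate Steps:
$M = - \frac{209624293}{369376080}$ ($M = \frac{\left(39 - 115\right) - 405}{848} + \frac{1018 \frac{1}{-1704}}{2045} = \left(-76 - 405\right) \frac{1}{848} + 1018 \left(- \frac{1}{1704}\right) \frac{1}{2045} = \left(-481\right) \frac{1}{848} - \frac{509}{1742340} = - \frac{481}{848} - \frac{509}{1742340} = - \frac{209624293}{369376080} \approx -0.56751$)
$\frac{1}{-7567 + M} = \frac{1}{-7567 - \frac{209624293}{369376080}} = \frac{1}{- \frac{2795278421653}{369376080}} = - \frac{369376080}{2795278421653}$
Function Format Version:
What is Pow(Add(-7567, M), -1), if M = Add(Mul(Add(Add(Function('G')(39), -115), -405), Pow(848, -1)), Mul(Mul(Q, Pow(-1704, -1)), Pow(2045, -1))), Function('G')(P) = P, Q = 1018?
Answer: Rational(-369376080, 2795278421653) ≈ -0.00013214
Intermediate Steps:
M = Rational(-209624293, 369376080) (M = Add(Mul(Add(Add(39, -115), -405), Pow(848, -1)), Mul(Mul(1018, Pow(-1704, -1)), Pow(2045, -1))) = Add(Mul(Add(-76, -405), Rational(1, 848)), Mul(Mul(1018, Rational(-1, 1704)), Rational(1, 2045))) = Add(Mul(-481, Rational(1, 848)), Mul(Rational(-509, 852), Rational(1, 2045))) = Add(Rational(-481, 848), Rational(-509, 1742340)) = Rational(-209624293, 369376080) ≈ -0.56751)
Pow(Add(-7567, M), -1) = Pow(Add(-7567, Rational(-209624293, 369376080)), -1) = Pow(Rational(-2795278421653, 369376080), -1) = Rational(-369376080, 2795278421653)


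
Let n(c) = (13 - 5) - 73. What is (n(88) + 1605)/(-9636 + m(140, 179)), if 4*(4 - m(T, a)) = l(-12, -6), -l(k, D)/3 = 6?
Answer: -616/3851 ≈ -0.15996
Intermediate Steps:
l(k, D) = -18 (l(k, D) = -3*6 = -18)
n(c) = -65 (n(c) = 8 - 73 = -65)
m(T, a) = 17/2 (m(T, a) = 4 - 1/4*(-18) = 4 + 9/2 = 17/2)
(n(88) + 1605)/(-9636 + m(140, 179)) = (-65 + 1605)/(-9636 + 17/2) = 1540/(-19255/2) = 1540*(-2/19255) = -616/3851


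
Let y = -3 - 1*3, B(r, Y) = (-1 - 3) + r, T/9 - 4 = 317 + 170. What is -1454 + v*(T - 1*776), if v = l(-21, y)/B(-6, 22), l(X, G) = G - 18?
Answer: 36446/5 ≈ 7289.2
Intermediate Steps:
T = 4419 (T = 36 + 9*(317 + 170) = 36 + 9*487 = 36 + 4383 = 4419)
B(r, Y) = -4 + r
y = -6 (y = -3 - 3 = -6)
l(X, G) = -18 + G
v = 12/5 (v = (-18 - 6)/(-4 - 6) = -24/(-10) = -24*(-⅒) = 12/5 ≈ 2.4000)
-1454 + v*(T - 1*776) = -1454 + 12*(4419 - 1*776)/5 = -1454 + 12*(4419 - 776)/5 = -1454 + (12/5)*3643 = -1454 + 43716/5 = 36446/5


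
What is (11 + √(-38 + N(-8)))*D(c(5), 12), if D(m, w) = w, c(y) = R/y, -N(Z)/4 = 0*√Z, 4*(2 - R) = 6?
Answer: 132 + 12*I*√38 ≈ 132.0 + 73.973*I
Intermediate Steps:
R = ½ (R = 2 - ¼*6 = 2 - 3/2 = ½ ≈ 0.50000)
N(Z) = 0 (N(Z) = -0*√Z = -4*0 = 0)
c(y) = 1/(2*y)
(11 + √(-38 + N(-8)))*D(c(5), 12) = (11 + √(-38 + 0))*12 = (11 + √(-38))*12 = (11 + I*√38)*12 = 132 + 12*I*√38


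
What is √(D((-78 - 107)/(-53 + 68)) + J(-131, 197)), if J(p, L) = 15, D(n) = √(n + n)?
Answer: √(135 + 3*I*√222)/3 ≈ 3.9243 + 0.63279*I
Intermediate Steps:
D(n) = √2*√n (D(n) = √(2*n) = √2*√n)
√(D((-78 - 107)/(-53 + 68)) + J(-131, 197)) = √(√2*√((-78 - 107)/(-53 + 68)) + 15) = √(√2*√(-185/15) + 15) = √(√2*√(-185*1/15) + 15) = √(√2*√(-37/3) + 15) = √(√2*(I*√111/3) + 15) = √(I*√222/3 + 15) = √(15 + I*√222/3)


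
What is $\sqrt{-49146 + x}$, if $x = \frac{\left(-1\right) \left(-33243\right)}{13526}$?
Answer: $\frac{i \sqrt{8990942569878}}{13526} \approx 221.68 i$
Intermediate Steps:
$x = \frac{33243}{13526}$ ($x = 33243 \cdot \frac{1}{13526} = \frac{33243}{13526} \approx 2.4577$)
$\sqrt{-49146 + x} = \sqrt{-49146 + \frac{33243}{13526}} = \sqrt{- \frac{664715553}{13526}} = \frac{i \sqrt{8990942569878}}{13526}$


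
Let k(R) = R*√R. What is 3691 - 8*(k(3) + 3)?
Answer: 3667 - 24*√3 ≈ 3625.4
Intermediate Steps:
k(R) = R^(3/2)
3691 - 8*(k(3) + 3) = 3691 - 8*(3^(3/2) + 3) = 3691 - 8*(3*√3 + 3) = 3691 - 8*(3 + 3*√3) = 3691 + (-24 - 24*√3) = 3667 - 24*√3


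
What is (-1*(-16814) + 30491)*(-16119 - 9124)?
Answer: -1194120115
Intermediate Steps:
(-1*(-16814) + 30491)*(-16119 - 9124) = (16814 + 30491)*(-25243) = 47305*(-25243) = -1194120115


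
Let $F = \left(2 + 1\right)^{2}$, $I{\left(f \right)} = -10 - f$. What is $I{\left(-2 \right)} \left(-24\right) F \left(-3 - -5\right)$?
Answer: $3456$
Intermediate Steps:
$F = 9$ ($F = 3^{2} = 9$)
$I{\left(-2 \right)} \left(-24\right) F \left(-3 - -5\right) = \left(-10 - -2\right) \left(-24\right) 9 \left(-3 - -5\right) = \left(-10 + 2\right) \left(-24\right) 9 \left(-3 + 5\right) = \left(-8\right) \left(-24\right) 9 \cdot 2 = 192 \cdot 18 = 3456$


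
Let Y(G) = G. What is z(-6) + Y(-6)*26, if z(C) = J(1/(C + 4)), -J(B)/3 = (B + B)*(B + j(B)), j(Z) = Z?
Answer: -159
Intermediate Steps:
J(B) = -12*B**2 (J(B) = -3*(B + B)*(B + B) = -3*2*B*2*B = -12*B**2)
z(C) = -12/(4 + C)**2 (z(C) = -12/(C + 4)**2 = -12/(4 + C)**2)
z(-6) + Y(-6)*26 = -12/(4 - 6)**2 - 6*26 = -12/(-2)**2 - 156 = -12*1/4 - 156 = -3 - 156 = -159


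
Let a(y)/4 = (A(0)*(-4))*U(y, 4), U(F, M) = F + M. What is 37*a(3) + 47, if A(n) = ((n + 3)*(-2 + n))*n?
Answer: 47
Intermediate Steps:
A(n) = n*(-2 + n)*(3 + n) (A(n) = ((3 + n)*(-2 + n))*n = ((-2 + n)*(3 + n))*n = n*(-2 + n)*(3 + n))
a(y) = 0 (a(y) = 4*(((0*(-6 + 0 + 0²))*(-4))*(y + 4)) = 4*(((0*(-6 + 0 + 0))*(-4))*(4 + y)) = 4*(((0*(-6))*(-4))*(4 + y)) = 4*((0*(-4))*(4 + y)) = 4*(0*(4 + y)) = 4*0 = 0)
37*a(3) + 47 = 37*0 + 47 = 0 + 47 = 47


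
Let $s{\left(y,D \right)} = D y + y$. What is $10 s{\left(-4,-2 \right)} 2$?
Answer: $80$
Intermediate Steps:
$s{\left(y,D \right)} = y + D y$
$10 s{\left(-4,-2 \right)} 2 = 10 \left(- 4 \left(1 - 2\right)\right) 2 = 10 \left(\left(-4\right) \left(-1\right)\right) 2 = 10 \cdot 4 \cdot 2 = 40 \cdot 2 = 80$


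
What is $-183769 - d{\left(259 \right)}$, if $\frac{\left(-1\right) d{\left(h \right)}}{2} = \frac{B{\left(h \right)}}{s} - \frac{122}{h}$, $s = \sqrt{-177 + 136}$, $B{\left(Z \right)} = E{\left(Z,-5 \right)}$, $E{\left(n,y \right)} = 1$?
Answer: $- \frac{47596415}{259} - \frac{2 i \sqrt{41}}{41} \approx -1.8377 \cdot 10^{5} - 0.31235 i$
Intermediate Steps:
$B{\left(Z \right)} = 1$
$s = i \sqrt{41}$ ($s = \sqrt{-41} = i \sqrt{41} \approx 6.4031 i$)
$d{\left(h \right)} = \frac{244}{h} + \frac{2 i \sqrt{41}}{41}$ ($d{\left(h \right)} = - 2 \left(1 \frac{1}{i \sqrt{41}} - \frac{122}{h}\right) = - 2 \left(1 \left(- \frac{i \sqrt{41}}{41}\right) - \frac{122}{h}\right) = - 2 \left(- \frac{i \sqrt{41}}{41} - \frac{122}{h}\right) = - 2 \left(- \frac{122}{h} - \frac{i \sqrt{41}}{41}\right) = \frac{244}{h} + \frac{2 i \sqrt{41}}{41}$)
$-183769 - d{\left(259 \right)} = -183769 - \left(\frac{244}{259} + \frac{2 i \sqrt{41}}{41}\right) = - \frac{47596415}{259} - \frac{2 i \sqrt{41}}{41}$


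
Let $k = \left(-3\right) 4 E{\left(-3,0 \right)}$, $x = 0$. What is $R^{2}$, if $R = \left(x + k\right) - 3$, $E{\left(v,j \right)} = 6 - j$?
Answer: $5625$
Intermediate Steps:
$k = -72$ ($k = \left(-3\right) 4 \left(6 - 0\right) = - 12 \left(6 + 0\right) = \left(-12\right) 6 = -72$)
$R = -75$ ($R = \left(0 - 72\right) - 3 = -72 - 3 = -75$)
$R^{2} = \left(-75\right)^{2} = 5625$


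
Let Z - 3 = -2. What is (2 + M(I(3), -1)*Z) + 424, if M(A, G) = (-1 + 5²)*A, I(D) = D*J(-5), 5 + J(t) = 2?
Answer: 210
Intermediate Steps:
Z = 1 (Z = 3 - 2 = 1)
J(t) = -3 (J(t) = -5 + 2 = -3)
I(D) = -3*D (I(D) = D*(-3) = -3*D)
M(A, G) = 24*A (M(A, G) = (-1 + 25)*A = 24*A)
(2 + M(I(3), -1)*Z) + 424 = (2 + (24*(-3*3))*1) + 424 = (2 + (24*(-9))*1) + 424 = (2 - 216*1) + 424 = (2 - 216) + 424 = -214 + 424 = 210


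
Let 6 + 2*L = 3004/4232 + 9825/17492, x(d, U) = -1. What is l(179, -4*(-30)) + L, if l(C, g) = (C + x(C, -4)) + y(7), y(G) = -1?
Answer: 3231902935/18506536 ≈ 174.64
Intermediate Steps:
L = -43753937/18506536 (L = -3 + (3004/4232 + 9825/17492)/2 = -3 + (3004*(1/4232) + 9825*(1/17492))/2 = -3 + (751/1058 + 9825/17492)/2 = -3 + (½)*(11765671/9253268) = -3 + 11765671/18506536 = -43753937/18506536 ≈ -2.3642)
l(C, g) = -2 + C (l(C, g) = (C - 1) - 1 = (-1 + C) - 1 = -2 + C)
l(179, -4*(-30)) + L = (-2 + 179) - 43753937/18506536 = 177 - 43753937/18506536 = 3231902935/18506536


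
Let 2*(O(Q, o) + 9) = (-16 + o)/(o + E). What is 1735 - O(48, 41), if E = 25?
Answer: 230183/132 ≈ 1743.8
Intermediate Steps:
O(Q, o) = -9 + (-16 + o)/(2*(25 + o)) (O(Q, o) = -9 + ((-16 + o)/(o + 25))/2 = -9 + ((-16 + o)/(25 + o))/2 = -9 + (-16 + o)/(2*(25 + o)))
1735 - O(48, 41) = 1735 - (-466 - 17*41)/(2*(25 + 41)) = 1735 - (-466 - 697)/(2*66) = 1735 - (-1163)/(2*66) = 1735 - 1*(-1163/132) = 1735 + 1163/132 = 230183/132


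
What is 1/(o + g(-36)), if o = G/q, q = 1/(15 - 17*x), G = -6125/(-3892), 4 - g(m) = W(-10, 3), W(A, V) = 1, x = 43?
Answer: -139/156208 ≈ -0.00088984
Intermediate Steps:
g(m) = 3 (g(m) = 4 - 1*1 = 4 - 1 = 3)
G = 875/556 (G = -6125*(-1/3892) = 875/556 ≈ 1.5737)
q = -1/716 (q = 1/(15 - 17*43) = 1/(15 - 731) = 1/(-716) = -1/716 ≈ -0.0013966)
o = -156625/139 (o = 875/(556*(-1/716)) = (875/556)*(-716) = -156625/139 ≈ -1126.8)
1/(o + g(-36)) = 1/(-156625/139 + 3) = 1/(-156208/139) = -139/156208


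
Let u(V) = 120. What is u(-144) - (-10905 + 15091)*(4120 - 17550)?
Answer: 56218100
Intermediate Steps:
u(-144) - (-10905 + 15091)*(4120 - 17550) = 120 - (-10905 + 15091)*(4120 - 17550) = 120 - 4186*(-13430) = 120 - 1*(-56217980) = 120 + 56217980 = 56218100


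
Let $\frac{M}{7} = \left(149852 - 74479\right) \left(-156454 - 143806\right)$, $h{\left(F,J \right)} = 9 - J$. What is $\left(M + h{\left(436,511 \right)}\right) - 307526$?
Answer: $-158420786888$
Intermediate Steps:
$M = -158420478860$ ($M = 7 \left(149852 - 74479\right) \left(-156454 - 143806\right) = 7 \cdot 75373 \left(-300260\right) = 7 \left(-22631496980\right) = -158420478860$)
$\left(M + h{\left(436,511 \right)}\right) - 307526 = \left(-158420478860 + \left(9 - 511\right)\right) - 307526 = \left(-158420478860 - 502\right) - 307526 = -158420479362 - 307526 = -158420786888$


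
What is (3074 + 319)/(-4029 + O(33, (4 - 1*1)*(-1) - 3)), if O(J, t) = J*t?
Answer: -1131/1409 ≈ -0.80270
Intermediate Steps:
(3074 + 319)/(-4029 + O(33, (4 - 1*1)*(-1) - 3)) = (3074 + 319)/(-4029 + 33*((4 - 1*1)*(-1) - 3)) = 3393/(-4029 + 33*((4 - 1)*(-1) - 3)) = 3393/(-4029 + 33*(3*(-1) - 3)) = 3393/(-4029 + 33*(-3 - 3)) = 3393/(-4029 + 33*(-6)) = 3393/(-4029 - 198) = 3393/(-4227) = 3393*(-1/4227) = -1131/1409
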